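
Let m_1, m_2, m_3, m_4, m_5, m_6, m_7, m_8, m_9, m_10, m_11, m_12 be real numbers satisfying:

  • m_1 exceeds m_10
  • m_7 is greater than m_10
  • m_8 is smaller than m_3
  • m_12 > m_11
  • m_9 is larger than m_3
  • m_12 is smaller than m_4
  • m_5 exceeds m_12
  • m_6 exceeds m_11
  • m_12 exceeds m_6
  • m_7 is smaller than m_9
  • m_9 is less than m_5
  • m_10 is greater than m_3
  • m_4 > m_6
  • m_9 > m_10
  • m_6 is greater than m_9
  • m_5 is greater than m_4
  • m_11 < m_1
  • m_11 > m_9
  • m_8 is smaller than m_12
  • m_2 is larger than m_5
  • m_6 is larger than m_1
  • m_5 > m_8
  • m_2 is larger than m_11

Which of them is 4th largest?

Chaining the given pairs: m_8 < m_3 < m_10 < m_7 < m_9 < m_11 < m_1 < m_6 < m_12 < m_4 < m_5 < m_2.
The 4th largest is m_12.

m_12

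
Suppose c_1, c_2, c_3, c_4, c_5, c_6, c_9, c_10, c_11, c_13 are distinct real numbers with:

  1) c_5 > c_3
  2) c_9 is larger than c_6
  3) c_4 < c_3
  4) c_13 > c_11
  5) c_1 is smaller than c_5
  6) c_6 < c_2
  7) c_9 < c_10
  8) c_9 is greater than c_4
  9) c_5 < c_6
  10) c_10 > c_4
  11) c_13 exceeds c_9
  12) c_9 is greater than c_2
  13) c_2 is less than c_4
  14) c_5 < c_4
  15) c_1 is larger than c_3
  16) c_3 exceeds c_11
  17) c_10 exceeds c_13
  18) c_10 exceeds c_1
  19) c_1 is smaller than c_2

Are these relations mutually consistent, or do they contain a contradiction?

Chaining the given relations yields c_3 < c_1 < c_5 < c_6 < c_2 < c_4, so c_3 < c_4. But one relation states c_4 < c_3. These cannot both hold.

inconsistent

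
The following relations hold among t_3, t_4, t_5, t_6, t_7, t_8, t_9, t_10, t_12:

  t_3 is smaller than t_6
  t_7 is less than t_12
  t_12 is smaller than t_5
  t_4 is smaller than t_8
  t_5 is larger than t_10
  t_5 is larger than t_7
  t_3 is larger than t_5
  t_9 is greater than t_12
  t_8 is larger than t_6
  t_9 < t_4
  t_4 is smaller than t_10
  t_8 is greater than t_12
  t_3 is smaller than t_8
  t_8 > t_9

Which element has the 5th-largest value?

t_10

Chaining the given pairs: t_7 < t_12 < t_9 < t_4 < t_10 < t_5 < t_3 < t_6 < t_8.
The 5th largest is t_10.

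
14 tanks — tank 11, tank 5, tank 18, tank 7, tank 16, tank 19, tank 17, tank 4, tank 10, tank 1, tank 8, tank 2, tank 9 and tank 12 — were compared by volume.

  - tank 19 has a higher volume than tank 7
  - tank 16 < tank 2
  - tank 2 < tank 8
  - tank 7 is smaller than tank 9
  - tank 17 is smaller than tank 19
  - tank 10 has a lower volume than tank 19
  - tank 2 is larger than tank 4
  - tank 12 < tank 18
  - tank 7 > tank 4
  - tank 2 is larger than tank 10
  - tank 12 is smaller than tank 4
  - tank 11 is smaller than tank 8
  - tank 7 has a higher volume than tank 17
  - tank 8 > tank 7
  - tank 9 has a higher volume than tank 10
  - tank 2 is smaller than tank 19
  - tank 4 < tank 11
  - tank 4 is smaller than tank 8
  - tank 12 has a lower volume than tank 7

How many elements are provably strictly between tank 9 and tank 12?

Chaining upward from tank 12 reaches: tank 4, tank 18, tank 11, tank 7, tank 2, tank 19, tank 8.
Chaining downward from tank 9 reaches: tank 4, tank 10, tank 17, tank 7.
Strictly between tank 12 and tank 9 are those in both lists: tank 4, tank 7 — 2 elements.

2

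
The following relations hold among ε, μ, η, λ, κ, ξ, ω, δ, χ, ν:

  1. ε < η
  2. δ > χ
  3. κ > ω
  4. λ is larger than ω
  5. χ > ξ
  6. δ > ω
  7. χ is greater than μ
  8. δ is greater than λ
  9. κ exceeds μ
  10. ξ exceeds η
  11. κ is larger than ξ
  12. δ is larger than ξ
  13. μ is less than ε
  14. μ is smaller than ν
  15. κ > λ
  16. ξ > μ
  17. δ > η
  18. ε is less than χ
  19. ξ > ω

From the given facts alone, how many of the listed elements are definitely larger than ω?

5

From ω the given relations immediately reach λ, ξ, κ, δ.
From those, χ — 5 in total.
Nothing else is reachable above ω; 5 in all.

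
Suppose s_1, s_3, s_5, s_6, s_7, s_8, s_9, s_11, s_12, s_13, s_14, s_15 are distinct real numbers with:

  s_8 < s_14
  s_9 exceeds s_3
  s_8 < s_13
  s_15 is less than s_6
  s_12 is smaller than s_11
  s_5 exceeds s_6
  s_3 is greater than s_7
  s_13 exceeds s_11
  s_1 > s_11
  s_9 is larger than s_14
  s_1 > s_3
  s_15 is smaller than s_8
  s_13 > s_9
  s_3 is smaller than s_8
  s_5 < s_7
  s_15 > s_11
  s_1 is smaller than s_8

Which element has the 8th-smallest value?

The consecutive relations fix a unique order: s_12 < s_11 < s_15 < s_6 < s_5 < s_7 < s_3 < s_1 < s_8 < s_14 < s_9 < s_13.
Counting 8 from the smallest end gives s_1.

s_1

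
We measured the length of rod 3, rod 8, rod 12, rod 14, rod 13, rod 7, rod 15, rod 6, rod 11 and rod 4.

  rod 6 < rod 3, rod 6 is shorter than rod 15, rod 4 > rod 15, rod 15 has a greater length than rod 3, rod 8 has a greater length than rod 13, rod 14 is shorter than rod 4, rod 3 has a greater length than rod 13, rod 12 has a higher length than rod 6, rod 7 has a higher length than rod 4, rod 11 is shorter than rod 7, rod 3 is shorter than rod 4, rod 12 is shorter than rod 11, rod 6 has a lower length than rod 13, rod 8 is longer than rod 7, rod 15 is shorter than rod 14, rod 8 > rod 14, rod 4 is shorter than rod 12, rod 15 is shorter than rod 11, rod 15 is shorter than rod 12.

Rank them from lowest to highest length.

rod 6 < rod 13 < rod 3 < rod 15 < rod 14 < rod 4 < rod 12 < rod 11 < rod 7 < rod 8

Nothing is placed below rod 6, so it is least; from there rod 6 < rod 13; rod 13 < rod 3; rod 3 < rod 15; rod 15 < rod 14; rod 14 < rod 4; rod 4 < rod 12; rod 12 < rod 11; rod 11 < rod 7; rod 7 < rod 8, each given directly.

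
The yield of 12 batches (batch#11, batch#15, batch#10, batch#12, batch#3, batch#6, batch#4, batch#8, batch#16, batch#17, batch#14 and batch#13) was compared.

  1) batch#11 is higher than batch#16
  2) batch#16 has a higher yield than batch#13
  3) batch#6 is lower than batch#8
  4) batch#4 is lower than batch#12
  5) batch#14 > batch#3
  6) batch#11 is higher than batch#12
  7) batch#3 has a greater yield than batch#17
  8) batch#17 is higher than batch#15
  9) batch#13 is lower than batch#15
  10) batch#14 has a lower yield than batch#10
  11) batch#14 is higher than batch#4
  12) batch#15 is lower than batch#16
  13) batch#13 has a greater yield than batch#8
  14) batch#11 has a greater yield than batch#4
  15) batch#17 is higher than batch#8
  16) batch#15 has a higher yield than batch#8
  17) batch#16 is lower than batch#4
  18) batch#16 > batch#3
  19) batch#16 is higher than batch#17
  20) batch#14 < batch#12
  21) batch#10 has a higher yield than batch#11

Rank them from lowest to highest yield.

The consecutive links are each given: batch#6 < batch#8; batch#8 < batch#13; batch#13 < batch#15; batch#15 < batch#17; batch#17 < batch#3; batch#3 < batch#16; batch#16 < batch#4; batch#4 < batch#14; batch#14 < batch#12; batch#12 < batch#11; batch#11 < batch#10.

batch#6 < batch#8 < batch#13 < batch#15 < batch#17 < batch#3 < batch#16 < batch#4 < batch#14 < batch#12 < batch#11 < batch#10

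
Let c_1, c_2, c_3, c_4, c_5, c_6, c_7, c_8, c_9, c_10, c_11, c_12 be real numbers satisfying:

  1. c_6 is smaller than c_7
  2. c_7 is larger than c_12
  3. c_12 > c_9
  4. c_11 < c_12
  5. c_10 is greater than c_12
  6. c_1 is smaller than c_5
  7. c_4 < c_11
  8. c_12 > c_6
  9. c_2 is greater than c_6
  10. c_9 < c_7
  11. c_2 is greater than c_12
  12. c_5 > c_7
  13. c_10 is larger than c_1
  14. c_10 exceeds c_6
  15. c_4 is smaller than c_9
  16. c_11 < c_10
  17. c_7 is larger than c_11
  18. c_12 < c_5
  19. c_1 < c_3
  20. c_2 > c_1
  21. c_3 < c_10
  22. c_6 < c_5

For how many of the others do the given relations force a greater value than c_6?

5

From c_6 the given relations immediately reach c_12, c_2, c_7, c_10, c_5.
No other element is forced above c_6 by the given relations, so the count is 5.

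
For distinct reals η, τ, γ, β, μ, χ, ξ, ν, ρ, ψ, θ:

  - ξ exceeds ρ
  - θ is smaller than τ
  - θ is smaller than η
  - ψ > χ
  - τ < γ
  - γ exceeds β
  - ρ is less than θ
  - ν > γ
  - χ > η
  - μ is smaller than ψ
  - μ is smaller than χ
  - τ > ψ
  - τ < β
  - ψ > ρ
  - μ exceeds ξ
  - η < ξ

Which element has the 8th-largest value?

ξ

Chaining the given pairs: ρ < θ < η < ξ < μ < χ < ψ < τ < β < γ < ν.
The 8th largest is ξ.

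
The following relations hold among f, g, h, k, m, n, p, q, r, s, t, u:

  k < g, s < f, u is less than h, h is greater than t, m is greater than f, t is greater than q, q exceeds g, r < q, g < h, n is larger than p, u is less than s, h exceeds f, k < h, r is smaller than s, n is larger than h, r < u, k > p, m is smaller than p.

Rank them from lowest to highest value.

Each adjacent pair is fixed by a given relation: r < u; u < s; s < f; f < m; m < p; p < k; k < g; g < q; q < t; t < h; h < n. Chaining them end to end gives the full order.

r < u < s < f < m < p < k < g < q < t < h < n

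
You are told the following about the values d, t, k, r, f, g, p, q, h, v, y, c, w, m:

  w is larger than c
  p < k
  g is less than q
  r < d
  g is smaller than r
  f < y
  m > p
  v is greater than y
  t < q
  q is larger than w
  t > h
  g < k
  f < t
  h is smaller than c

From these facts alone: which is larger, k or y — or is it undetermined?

undetermined

Following every chain through k: below k we get g, p.
y is not reached, and no chain runs the other way from y to k.
So the given relations leave the order of k and y undetermined.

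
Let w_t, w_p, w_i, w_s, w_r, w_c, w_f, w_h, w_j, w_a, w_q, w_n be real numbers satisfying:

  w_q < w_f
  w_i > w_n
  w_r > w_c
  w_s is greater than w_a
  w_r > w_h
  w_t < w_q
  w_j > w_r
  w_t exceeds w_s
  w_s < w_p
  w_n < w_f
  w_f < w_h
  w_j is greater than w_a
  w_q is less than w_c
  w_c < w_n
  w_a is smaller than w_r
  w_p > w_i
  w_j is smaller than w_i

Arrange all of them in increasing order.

w_a < w_s < w_t < w_q < w_c < w_n < w_f < w_h < w_r < w_j < w_i < w_p

The consecutive links are each given: w_a < w_s; w_s < w_t; w_t < w_q; w_q < w_c; w_c < w_n; w_n < w_f; w_f < w_h; w_h < w_r; w_r < w_j; w_j < w_i; w_i < w_p.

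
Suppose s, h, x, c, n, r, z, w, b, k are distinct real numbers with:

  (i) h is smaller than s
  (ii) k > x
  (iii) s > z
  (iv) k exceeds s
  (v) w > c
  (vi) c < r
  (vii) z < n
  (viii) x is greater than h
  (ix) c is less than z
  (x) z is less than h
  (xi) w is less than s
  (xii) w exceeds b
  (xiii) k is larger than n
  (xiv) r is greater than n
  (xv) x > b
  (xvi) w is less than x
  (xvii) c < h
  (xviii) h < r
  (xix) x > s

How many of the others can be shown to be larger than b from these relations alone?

From b the given relations immediately reach w, x.
From those, s, k — 4 in total.
Nothing else is reachable above b; 4 in all.

4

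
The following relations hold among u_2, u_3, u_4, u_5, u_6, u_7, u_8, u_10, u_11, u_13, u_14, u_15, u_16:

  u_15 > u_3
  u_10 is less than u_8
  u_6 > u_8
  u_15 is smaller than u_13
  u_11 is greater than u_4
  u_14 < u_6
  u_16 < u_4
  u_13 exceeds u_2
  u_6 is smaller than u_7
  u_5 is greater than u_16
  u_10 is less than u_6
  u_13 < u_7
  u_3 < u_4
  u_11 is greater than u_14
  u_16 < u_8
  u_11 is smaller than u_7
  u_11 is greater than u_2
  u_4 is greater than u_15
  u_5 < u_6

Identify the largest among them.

u_16 is not greatest since u_16 < u_4; u_10 is not greatest since u_10 < u_6; u_14 is not greatest since u_14 < u_6; u_5 is not greatest since u_5 < u_6; u_2 is not greatest since u_2 < u_11; u_3 is not greatest since u_3 < u_15; u_15 is not greatest since u_15 < u_4; u_8 is not greatest since u_8 < u_6; u_4 is not greatest since u_4 < u_11; u_11 is not greatest since u_11 < u_7; u_13 is not greatest since u_13 < u_7; u_6 is not greatest since u_6 < u_7.
Only u_7 has nothing above it, so u_7 is the largest.

u_7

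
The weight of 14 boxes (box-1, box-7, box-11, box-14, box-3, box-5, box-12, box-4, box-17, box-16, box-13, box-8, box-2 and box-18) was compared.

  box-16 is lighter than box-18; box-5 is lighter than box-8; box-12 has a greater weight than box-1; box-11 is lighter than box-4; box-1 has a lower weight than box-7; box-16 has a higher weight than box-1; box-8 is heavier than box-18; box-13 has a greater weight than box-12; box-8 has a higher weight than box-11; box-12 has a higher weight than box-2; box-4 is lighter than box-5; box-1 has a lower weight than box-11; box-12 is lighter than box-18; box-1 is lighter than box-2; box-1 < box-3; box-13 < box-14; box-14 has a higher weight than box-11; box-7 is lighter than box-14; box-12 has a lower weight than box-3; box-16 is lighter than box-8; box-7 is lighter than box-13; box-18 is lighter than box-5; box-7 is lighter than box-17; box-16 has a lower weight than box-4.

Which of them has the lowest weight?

box-1

Chaining upward from box-1: directly above it, box-2, box-11, box-12, box-16, box-7, box-3; then box-17, box-13, box-4, box-18, box-14, box-8; then box-5.
That covers every other element, and nothing is given below box-1, so box-1 is the lowest weight.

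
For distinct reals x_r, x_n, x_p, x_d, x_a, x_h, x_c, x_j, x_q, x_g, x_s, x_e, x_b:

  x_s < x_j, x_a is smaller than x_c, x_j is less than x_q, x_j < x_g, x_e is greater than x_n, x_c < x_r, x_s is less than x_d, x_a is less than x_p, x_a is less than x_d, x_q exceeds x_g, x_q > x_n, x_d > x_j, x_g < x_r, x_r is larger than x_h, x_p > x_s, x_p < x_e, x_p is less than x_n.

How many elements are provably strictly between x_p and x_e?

The relations place x_p below x_e. An element lies strictly between them when it is forced above x_p and also forced below x_e.
Above x_p: {x_n, x_q}. Below x_e: {x_a, x_s, x_n}.
Intersection: {x_n} — 1.

1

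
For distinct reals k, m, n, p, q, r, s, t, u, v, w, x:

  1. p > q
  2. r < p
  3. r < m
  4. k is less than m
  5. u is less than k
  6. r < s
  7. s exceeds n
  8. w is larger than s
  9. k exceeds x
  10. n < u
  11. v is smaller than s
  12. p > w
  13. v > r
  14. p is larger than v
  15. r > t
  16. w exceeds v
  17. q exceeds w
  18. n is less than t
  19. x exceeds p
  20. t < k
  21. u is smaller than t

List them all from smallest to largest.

n < u < t < r < v < s < w < q < p < x < k < m

The consecutive links are each given: n < u; u < t; t < r; r < v; v < s; s < w; w < q; q < p; p < x; x < k; k < m.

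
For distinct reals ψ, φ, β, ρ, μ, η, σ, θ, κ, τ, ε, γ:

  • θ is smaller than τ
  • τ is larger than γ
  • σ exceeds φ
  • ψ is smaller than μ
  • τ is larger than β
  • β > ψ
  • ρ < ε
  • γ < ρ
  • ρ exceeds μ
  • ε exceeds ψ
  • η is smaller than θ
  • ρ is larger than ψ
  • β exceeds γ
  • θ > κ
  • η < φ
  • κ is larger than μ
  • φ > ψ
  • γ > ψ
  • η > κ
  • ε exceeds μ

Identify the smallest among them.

ψ

γ is not least since ψ < γ; μ is not least since ψ < μ; κ is not least since μ < κ; η is not least since κ < η; β is not least since ψ < β; φ is not least since η < φ; σ is not least since φ < σ; θ is not least since η < θ; ρ is not least since γ < ρ; ε is not least since ρ < ε; τ is not least since θ < τ.
Only ψ has nothing below it, so ψ is the smallest.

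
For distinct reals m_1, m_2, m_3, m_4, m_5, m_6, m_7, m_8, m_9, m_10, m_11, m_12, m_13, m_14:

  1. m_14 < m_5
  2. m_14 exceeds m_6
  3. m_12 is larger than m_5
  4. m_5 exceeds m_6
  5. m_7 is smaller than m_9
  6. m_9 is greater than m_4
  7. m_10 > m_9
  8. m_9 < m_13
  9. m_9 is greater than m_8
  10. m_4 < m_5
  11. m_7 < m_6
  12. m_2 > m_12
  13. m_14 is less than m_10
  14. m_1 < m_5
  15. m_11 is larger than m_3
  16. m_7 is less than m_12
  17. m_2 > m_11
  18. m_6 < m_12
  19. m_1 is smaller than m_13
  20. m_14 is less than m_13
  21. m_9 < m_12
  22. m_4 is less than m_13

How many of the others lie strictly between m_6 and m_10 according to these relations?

1

The relations place m_6 below m_10. An element lies strictly between them when it is forced above m_6 and also forced below m_10.
Above m_6: {m_14, m_5, m_13, m_12, m_2}. Below m_10: {m_7, m_8, m_4, m_14, m_9}.
Intersection: {m_14} — 1.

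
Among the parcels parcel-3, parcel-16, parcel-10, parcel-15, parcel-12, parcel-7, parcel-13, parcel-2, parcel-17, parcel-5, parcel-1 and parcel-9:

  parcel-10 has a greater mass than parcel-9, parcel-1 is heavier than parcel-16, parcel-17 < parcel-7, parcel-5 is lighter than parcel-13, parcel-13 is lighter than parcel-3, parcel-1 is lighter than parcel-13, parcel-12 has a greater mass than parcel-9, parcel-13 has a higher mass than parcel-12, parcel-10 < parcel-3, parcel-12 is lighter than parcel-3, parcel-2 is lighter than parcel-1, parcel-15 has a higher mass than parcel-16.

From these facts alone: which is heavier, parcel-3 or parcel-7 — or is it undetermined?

undetermined

Following every chain through parcel-7: below parcel-7 we get parcel-17.
parcel-3 is not reached, and no chain runs the other way from parcel-3 to parcel-7.
So the given relations leave the order of parcel-7 and parcel-3 undetermined.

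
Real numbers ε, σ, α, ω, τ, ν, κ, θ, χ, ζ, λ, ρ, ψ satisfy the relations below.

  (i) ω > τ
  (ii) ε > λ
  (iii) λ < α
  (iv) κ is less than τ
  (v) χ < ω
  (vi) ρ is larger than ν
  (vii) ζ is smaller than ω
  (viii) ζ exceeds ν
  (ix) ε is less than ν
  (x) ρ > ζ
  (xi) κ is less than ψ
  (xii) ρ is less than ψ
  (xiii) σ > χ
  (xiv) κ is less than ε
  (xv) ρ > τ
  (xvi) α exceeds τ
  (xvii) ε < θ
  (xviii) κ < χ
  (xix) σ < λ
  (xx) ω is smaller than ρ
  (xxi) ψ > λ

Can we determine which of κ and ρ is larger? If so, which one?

κ < χ and χ < σ give κ < σ.
Then σ < λ extends the chain to λ.
With λ < ε: κ < χ < σ < λ < ε.
With ε < ν: κ < χ < σ < λ < ε < ν.
With ν < ζ: κ < χ < σ < λ < ε < ν < ζ.
With ζ < ω: κ < χ < σ < λ < ε < ν < ζ < ω.
Then ω < ρ extends the chain to ρ.
So ρ is larger.

ρ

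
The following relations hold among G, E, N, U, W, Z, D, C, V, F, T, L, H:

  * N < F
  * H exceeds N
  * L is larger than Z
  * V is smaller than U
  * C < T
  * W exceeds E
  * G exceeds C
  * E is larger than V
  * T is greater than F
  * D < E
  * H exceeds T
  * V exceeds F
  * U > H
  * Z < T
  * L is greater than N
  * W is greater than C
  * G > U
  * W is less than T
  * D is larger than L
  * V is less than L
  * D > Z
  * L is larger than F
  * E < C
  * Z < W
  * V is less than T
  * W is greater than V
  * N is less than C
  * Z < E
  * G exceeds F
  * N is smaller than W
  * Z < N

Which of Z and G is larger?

G

Z < N < F < V < L < D < E < C < W < T < H < U < G, by transitivity through N, F, V, L, D, E, C, W, T, H, U.
So Z < G; G is the larger of the two.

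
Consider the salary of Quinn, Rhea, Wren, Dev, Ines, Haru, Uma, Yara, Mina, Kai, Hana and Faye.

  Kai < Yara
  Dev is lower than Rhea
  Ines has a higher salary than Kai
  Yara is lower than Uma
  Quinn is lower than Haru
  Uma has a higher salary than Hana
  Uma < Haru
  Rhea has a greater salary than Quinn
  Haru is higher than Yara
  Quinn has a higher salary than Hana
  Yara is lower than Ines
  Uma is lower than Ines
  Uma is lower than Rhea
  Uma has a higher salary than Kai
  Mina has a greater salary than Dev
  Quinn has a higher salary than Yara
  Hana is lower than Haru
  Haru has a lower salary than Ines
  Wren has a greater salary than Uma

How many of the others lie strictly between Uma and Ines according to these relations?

The relations place Uma below Ines. An element lies strictly between them when it is forced above Uma and also forced below Ines.
Above Uma: {Wren, Rhea, Haru}. Below Ines: {Hana, Kai, Yara, Quinn, Haru}.
Intersection: {Haru} — 1.

1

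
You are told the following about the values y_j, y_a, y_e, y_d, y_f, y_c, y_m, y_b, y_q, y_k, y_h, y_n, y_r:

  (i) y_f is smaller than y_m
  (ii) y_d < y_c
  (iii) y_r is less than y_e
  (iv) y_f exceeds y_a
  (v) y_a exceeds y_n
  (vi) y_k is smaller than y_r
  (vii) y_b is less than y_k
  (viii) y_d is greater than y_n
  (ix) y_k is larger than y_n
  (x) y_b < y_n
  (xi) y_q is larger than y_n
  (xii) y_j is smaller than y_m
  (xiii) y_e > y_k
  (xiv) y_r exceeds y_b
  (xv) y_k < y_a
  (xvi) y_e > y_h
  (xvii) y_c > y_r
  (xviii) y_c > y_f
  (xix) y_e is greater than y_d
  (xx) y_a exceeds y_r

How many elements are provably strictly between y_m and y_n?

4

Chaining upward from y_n reaches: y_d, y_k, y_r, y_a, y_f, y_q, y_c, y_e.
Chaining downward from y_m reaches: y_b, y_j, y_k, y_r, y_a, y_f.
Strictly between y_n and y_m are those in both lists: y_k, y_r, y_a, y_f — 4 elements.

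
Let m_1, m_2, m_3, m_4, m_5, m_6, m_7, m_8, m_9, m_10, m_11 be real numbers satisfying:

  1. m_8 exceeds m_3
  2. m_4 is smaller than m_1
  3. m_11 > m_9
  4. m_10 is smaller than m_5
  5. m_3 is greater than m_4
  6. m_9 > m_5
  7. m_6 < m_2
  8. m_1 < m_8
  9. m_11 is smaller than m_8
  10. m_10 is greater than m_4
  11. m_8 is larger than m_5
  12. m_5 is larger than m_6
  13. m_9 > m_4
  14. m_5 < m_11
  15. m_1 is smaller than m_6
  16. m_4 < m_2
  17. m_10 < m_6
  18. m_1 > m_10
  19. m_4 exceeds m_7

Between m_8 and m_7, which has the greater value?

m_7 < m_4 and m_4 < m_10 give m_7 < m_10.
With m_10 < m_6: m_7 < m_4 < m_10 < m_6.
Then m_6 < m_5 extends the chain to m_5.
With m_5 < m_11: m_7 < m_4 < m_10 < m_6 < m_5 < m_11.
With m_11 < m_8: m_7 < m_4 < m_10 < m_6 < m_5 < m_11 < m_8.
So m_7 < m_8; m_8 is the larger of the two.

m_8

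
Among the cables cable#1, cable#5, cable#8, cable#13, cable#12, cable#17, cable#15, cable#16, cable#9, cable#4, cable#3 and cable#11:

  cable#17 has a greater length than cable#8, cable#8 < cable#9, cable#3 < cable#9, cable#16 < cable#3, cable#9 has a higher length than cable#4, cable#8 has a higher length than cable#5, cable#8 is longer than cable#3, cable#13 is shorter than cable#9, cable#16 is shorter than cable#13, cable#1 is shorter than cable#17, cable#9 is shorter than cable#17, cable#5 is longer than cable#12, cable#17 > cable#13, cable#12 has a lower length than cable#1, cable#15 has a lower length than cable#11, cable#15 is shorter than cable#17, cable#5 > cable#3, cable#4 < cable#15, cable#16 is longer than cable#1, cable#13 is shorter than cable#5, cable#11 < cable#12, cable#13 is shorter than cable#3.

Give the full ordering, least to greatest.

cable#4 < cable#15 < cable#11 < cable#12 < cable#1 < cable#16 < cable#13 < cable#3 < cable#5 < cable#8 < cable#9 < cable#17

The consecutive links are each given: cable#4 < cable#15; cable#15 < cable#11; cable#11 < cable#12; cable#12 < cable#1; cable#1 < cable#16; cable#16 < cable#13; cable#13 < cable#3; cable#3 < cable#5; cable#5 < cable#8; cable#8 < cable#9; cable#9 < cable#17.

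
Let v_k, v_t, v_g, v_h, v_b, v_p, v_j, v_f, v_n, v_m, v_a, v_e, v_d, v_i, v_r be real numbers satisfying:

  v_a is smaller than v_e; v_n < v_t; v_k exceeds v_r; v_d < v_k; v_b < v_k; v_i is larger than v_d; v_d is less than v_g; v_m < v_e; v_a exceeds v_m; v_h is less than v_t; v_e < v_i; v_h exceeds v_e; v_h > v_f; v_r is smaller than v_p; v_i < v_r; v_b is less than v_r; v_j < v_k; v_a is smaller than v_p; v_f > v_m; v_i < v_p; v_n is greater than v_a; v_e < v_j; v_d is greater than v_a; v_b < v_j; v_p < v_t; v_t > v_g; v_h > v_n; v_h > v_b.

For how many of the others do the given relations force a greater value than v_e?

7

Directly above v_e: v_i, v_h, v_j.
One step further: v_r, v_p, v_t, v_k (7 so far).
Nothing else is reachable above v_e; 7 in all.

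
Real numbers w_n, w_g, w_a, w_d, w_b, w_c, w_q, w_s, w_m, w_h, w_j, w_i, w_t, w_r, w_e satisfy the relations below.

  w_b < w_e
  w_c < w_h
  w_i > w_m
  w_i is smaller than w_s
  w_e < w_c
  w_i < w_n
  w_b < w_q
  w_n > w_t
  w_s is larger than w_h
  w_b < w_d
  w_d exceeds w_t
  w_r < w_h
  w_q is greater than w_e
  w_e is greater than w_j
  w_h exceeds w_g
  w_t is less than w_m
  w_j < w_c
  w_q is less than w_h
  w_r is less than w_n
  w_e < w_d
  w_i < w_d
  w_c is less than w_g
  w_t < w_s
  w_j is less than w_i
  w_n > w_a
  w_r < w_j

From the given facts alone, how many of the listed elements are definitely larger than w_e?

The elements the relations force above w_e are w_c, w_g, w_q, w_h, w_d, w_s — no chain reaches any other.
That is 6.

6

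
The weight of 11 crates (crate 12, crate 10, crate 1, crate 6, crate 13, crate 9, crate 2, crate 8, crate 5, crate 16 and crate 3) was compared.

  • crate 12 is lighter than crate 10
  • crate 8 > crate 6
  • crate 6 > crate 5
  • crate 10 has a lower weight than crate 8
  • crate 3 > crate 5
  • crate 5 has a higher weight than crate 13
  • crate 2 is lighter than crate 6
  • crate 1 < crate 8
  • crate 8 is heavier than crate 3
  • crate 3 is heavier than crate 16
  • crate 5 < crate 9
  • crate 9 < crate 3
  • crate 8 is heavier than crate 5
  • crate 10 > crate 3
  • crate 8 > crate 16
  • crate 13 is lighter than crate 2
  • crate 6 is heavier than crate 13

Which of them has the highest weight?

crate 8

crate 13 is not greatest since crate 13 < crate 2; crate 1 is not greatest since crate 1 < crate 8; crate 5 is not greatest since crate 5 < crate 9; crate 16 is not greatest since crate 16 < crate 8; crate 9 is not greatest since crate 9 < crate 3; crate 3 is not greatest since crate 3 < crate 10; crate 12 is not greatest since crate 12 < crate 10; crate 2 is not greatest since crate 2 < crate 6; crate 10 is not greatest since crate 10 < crate 8; crate 6 is not greatest since crate 6 < crate 8.
Only crate 8 has nothing above it, so crate 8 is the highest weight.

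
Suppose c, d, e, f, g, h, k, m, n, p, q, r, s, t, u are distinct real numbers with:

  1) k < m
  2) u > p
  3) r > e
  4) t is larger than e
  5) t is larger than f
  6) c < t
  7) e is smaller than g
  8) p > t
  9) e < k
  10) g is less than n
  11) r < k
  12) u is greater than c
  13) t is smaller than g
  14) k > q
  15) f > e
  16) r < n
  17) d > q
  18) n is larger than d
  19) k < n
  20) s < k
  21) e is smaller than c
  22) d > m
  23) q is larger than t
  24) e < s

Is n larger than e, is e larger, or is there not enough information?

n

e < r and r < k give e < k.
With k < m: e < r < k < m.
Then m < d extends the chain to d.
Then d < n extends the chain to n.
So n is larger.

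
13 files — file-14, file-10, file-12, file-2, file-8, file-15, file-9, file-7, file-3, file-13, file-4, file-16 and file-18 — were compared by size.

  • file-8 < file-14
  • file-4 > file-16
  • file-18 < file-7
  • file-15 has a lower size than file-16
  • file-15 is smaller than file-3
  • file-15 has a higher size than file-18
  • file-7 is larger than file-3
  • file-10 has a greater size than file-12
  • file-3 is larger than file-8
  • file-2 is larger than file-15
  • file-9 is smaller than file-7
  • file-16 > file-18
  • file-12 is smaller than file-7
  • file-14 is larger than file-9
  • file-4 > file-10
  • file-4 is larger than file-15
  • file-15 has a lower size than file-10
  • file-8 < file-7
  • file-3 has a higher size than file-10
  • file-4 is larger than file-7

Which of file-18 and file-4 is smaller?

file-18 < file-15 < file-10 < file-3 < file-7 < file-4, by transitivity through file-15, file-10, file-3, file-7.
So file-18 < file-4; file-18 is the smaller of the two.

file-18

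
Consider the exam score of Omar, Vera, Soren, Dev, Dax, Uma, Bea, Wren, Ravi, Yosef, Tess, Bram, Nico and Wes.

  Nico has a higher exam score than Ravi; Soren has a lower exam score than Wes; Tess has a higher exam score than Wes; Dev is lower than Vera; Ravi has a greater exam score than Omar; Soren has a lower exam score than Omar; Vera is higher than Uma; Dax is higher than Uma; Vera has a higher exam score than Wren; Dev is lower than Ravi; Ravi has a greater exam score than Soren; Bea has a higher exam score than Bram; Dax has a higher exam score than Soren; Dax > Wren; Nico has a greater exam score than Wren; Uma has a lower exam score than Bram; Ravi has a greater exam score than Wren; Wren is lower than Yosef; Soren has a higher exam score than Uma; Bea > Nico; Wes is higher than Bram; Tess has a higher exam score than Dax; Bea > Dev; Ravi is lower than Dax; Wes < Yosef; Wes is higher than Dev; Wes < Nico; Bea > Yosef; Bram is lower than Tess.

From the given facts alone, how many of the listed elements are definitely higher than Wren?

7

From Wren the given relations immediately reach Ravi, Nico, Yosef, Dax, Vera.
From those, Bea, Tess — 7 in total.
Nothing else is reachable above Wren; 7 in all.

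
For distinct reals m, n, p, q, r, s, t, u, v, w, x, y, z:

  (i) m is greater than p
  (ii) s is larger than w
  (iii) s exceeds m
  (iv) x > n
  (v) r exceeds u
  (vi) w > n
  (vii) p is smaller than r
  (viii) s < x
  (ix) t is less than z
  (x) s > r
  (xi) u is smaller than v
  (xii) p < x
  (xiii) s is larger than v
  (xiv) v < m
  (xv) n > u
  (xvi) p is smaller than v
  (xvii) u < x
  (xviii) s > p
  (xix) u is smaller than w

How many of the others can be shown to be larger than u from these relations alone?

Directly above u: n, v, r, w, x.
One step further: m, s (7 so far).
No other element is forced above u by the given relations, so the count is 7.

7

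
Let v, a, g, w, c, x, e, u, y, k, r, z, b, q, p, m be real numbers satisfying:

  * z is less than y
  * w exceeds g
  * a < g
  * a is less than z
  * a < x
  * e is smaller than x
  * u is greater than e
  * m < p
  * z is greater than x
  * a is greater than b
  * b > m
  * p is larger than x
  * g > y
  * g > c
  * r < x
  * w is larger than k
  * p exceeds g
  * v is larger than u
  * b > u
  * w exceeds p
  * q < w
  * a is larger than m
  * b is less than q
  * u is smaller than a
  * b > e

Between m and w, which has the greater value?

w

Link the given pairs in sequence: m < b; b < a; a < x; x < z; z < y; y < g; g < p; p < w.
Chaining these gives m < b < a < x < z < y < g < p < w.
So m < w; w is the larger of the two.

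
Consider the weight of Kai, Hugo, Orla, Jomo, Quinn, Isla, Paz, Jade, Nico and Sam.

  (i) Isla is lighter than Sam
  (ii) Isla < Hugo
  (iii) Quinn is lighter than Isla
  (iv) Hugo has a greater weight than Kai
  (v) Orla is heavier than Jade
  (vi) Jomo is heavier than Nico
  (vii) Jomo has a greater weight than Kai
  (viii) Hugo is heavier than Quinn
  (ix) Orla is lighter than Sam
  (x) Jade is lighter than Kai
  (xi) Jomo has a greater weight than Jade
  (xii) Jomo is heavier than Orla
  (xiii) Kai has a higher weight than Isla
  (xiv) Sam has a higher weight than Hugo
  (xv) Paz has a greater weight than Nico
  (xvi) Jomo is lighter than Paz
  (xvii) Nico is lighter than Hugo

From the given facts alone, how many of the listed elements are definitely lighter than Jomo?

6

Directly below Jomo: Nico, Jade, Kai, Orla.
One step further: Isla (5 so far).
One step further: Quinn (6 so far).
No other element is forced below Jomo by the given relations, so the count is 6.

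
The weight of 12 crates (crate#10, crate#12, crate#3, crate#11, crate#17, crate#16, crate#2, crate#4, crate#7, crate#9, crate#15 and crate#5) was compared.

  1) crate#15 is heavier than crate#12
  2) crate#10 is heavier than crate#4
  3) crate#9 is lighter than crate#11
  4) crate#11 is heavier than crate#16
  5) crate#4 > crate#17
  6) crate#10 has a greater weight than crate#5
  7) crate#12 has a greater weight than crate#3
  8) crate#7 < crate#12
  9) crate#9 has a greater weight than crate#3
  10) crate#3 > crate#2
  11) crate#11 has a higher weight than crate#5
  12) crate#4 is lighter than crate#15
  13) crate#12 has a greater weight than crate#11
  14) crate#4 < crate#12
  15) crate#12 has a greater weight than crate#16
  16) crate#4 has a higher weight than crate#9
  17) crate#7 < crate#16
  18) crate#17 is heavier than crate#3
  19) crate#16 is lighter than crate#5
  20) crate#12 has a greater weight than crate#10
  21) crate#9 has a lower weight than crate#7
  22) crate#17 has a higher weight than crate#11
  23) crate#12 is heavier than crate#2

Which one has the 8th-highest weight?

crate#16

Chaining the given pairs: crate#2 < crate#3 < crate#9 < crate#7 < crate#16 < crate#5 < crate#11 < crate#17 < crate#4 < crate#10 < crate#12 < crate#15.
Counting 8 from the largest end gives crate#16.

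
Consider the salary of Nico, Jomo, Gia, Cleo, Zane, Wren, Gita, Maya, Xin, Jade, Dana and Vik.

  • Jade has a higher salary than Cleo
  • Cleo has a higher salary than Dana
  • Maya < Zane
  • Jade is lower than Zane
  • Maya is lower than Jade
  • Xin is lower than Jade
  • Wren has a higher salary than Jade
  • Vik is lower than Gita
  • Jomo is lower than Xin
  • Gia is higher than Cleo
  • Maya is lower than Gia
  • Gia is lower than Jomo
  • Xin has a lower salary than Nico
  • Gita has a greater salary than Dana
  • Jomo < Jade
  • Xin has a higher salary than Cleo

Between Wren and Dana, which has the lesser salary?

The relevant relations are Dana < Cleo; Cleo < Gia; Gia < Jomo; Jomo < Xin; Xin < Jade; Jade < Wren.
Chaining these gives Dana < Cleo < Gia < Jomo < Xin < Jade < Wren.
So Dana < Wren; Dana is the lower of the two.

Dana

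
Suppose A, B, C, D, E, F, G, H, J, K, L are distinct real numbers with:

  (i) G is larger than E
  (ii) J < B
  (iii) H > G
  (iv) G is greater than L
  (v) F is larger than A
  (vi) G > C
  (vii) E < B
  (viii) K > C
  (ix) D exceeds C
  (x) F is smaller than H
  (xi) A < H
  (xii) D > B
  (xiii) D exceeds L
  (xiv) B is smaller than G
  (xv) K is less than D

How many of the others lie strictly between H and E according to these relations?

2

The relations place E below H. An element lies strictly between them when it is forced above E and also forced below H.
Above E: {B, G, D}. Below H: {A, J, C, L, B, F, G}.
Intersection: {B, G} — 2.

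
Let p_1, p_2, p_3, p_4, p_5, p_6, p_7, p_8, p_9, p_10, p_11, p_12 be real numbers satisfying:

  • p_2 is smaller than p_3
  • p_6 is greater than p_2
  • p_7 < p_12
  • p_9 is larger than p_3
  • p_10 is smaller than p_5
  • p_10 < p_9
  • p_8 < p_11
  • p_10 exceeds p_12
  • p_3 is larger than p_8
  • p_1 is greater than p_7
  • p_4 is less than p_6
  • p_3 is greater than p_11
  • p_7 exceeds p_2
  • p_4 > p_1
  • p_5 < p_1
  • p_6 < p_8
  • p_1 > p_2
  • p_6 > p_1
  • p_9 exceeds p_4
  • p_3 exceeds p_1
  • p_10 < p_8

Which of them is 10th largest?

p_12

Piecing the relations together gives one ordering: p_2 < p_7 < p_12 < p_10 < p_5 < p_1 < p_4 < p_6 < p_8 < p_11 < p_3 < p_9.
Counting 10 from the largest end gives p_12.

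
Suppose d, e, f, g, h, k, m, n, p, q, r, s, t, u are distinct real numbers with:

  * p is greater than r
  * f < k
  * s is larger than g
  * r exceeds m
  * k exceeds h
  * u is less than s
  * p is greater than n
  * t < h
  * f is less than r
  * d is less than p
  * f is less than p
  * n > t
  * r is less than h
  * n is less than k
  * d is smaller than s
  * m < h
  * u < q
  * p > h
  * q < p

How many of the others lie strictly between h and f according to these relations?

1

Chaining upward from f reaches: r, p, k.
Chaining downward from h reaches: t, m, r.
Strictly between f and h are those in both lists: r — 1 element.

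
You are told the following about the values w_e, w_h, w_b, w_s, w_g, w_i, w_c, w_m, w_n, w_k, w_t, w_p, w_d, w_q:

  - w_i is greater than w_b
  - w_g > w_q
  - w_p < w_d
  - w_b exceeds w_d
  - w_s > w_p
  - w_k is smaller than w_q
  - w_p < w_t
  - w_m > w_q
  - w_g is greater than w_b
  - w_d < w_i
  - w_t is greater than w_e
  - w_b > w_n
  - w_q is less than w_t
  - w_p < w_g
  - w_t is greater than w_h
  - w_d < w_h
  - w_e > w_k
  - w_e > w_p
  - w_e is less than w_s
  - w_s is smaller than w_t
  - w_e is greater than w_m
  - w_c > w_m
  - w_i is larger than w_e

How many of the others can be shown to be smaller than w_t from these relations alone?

8

From w_t the given relations immediately reach w_p, w_q, w_e, w_h, w_s.
From those, w_k, w_m, w_d — 8 in total.
No other element is forced below w_t by the given relations, so the count is 8.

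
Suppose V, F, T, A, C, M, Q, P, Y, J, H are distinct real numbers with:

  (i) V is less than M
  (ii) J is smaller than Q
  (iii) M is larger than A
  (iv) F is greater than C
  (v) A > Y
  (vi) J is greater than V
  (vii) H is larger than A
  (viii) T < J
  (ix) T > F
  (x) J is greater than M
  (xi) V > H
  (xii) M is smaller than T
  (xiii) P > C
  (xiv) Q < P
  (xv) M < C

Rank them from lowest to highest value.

Y < A < H < V < M < C < F < T < J < Q < P

Nothing is placed below Y, so it is least; from there Y < A; A < H; H < V; V < M; M < C; C < F; F < T; T < J; J < Q; Q < P, each given directly.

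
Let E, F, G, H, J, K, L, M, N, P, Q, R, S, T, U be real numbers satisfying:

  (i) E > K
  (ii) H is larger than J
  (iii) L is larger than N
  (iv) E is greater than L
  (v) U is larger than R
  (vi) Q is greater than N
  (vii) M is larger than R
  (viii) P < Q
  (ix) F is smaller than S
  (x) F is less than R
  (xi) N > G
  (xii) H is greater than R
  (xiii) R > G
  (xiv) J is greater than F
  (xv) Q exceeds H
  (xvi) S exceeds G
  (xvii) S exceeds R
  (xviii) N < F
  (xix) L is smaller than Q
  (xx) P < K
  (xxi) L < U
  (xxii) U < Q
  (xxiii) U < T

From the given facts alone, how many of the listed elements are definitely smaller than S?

From S the given relations immediately reach G, F, R.
From those, N — 4 in total.
No other element is forced below S by the given relations, so the count is 4.

4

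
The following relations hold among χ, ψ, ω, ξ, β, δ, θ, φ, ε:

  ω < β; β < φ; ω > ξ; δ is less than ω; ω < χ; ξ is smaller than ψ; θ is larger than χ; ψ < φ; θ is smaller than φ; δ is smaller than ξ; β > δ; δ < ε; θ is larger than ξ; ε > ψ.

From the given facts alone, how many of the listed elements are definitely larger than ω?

Directly above ω: β, χ.
One step further: θ, φ (4 so far).
No other element is forced above ω by the given relations, so the count is 4.

4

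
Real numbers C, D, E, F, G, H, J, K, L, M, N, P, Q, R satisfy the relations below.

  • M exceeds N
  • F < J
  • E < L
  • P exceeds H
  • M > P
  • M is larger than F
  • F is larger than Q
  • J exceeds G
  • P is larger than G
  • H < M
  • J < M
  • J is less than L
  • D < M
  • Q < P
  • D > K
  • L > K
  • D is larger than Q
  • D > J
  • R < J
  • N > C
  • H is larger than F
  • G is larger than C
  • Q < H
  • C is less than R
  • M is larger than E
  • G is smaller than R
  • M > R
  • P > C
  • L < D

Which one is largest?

M

Q is not greatest since Q < F; C is not greatest since C < G; F is not greatest since F < J; G is not greatest since G < R; R is not greatest since R < J; J is not greatest since J < M; E is not greatest since E < M; H is not greatest since H < M; K is not greatest since K < D; N is not greatest since N < M; L is not greatest since L < D; D is not greatest since D < M; P is not greatest since P < M.
Only M has nothing above it, so M is the largest.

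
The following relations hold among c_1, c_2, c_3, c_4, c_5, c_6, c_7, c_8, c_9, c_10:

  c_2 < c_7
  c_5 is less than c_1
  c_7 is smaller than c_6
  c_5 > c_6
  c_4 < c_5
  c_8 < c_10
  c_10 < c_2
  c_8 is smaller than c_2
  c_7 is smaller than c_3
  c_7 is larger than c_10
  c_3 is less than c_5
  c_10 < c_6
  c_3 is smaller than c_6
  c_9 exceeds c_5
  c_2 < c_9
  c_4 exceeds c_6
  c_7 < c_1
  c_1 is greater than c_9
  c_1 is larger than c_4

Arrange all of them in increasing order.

c_8 < c_10 < c_2 < c_7 < c_3 < c_6 < c_4 < c_5 < c_9 < c_1

Each adjacent pair is fixed by a given relation: c_8 < c_10; c_10 < c_2; c_2 < c_7; c_7 < c_3; c_3 < c_6; c_6 < c_4; c_4 < c_5; c_5 < c_9; c_9 < c_1. Chaining them end to end gives the full order.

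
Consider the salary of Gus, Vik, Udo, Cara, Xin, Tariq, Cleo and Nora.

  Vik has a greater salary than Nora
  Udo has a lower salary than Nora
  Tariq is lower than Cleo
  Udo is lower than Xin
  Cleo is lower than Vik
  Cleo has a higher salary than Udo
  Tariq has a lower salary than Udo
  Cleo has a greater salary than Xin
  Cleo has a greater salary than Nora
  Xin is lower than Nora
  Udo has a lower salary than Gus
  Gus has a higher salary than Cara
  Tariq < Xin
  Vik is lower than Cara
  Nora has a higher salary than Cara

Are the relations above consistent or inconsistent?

inconsistent

We have Cara < Nora stated directly, yet also Nora < Cleo < Vik < Cara by chaining the others — so Nora < Cara. Contradiction.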